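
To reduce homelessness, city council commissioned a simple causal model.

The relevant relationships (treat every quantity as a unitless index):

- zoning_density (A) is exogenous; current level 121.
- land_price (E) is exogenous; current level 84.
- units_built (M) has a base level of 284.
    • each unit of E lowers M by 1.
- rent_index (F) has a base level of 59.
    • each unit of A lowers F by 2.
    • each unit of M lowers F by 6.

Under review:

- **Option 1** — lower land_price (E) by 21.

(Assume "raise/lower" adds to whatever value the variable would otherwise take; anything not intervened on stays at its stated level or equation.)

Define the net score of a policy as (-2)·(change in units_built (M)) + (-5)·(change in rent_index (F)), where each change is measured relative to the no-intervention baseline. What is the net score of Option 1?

Baseline:
  A = 121
  E = 84
  M = 284 − 84 = 200
  F = 59 − 2·121 − 6·200 = -1383
Option 1 (E − 21):
  A = 121
  E = 84 − 21 = 63
  M = 284 − 63 = 221
  F = 59 − 2·121 − 6·221 = -1509
ΔM = 221 − 200 = 21; ΔF = -1509 − (-1383) = -126
Score = (-2)·21 + (-5)·(-126) = 588

588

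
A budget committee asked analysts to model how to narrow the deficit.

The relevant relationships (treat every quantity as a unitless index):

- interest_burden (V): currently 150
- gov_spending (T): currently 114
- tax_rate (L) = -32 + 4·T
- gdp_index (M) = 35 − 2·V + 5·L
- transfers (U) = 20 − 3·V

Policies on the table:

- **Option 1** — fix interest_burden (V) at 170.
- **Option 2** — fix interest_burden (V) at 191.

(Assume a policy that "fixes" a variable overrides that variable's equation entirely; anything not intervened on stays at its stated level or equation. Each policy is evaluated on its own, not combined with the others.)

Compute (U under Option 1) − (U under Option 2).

Option 1 (V := 170):
  V = 170
  U = 20 − 3·170 = -490
Option 2 (V := 191):
  V = 191
  U = 20 − 3·191 = -553
U: -490 − (-553) = 63

63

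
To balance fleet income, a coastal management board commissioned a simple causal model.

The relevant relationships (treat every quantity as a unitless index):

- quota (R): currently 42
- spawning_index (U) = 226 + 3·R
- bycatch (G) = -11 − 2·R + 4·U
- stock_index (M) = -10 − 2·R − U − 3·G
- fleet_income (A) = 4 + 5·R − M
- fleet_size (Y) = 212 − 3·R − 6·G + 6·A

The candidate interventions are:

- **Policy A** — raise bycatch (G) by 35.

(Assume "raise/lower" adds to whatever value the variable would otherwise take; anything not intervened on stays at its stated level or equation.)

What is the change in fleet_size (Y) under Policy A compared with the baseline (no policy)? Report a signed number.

420

Baseline:
  R = 42
  U = 226 + 3·42 = 352
  G = -11 − 2·42 + 4·352 = 1313
  M = -10 − 2·42 − 352 − 3·1313 = -4385
  A = 4 + 5·42 − (-4385) = 4599
  Y = 212 − 3·42 − 6·1313 + 6·4599 = 19802
Policy A (G + 35):
  R = 42
  U = 226 + 3·42 = 352
  G = -11 − 2·42 + 4·352 (+35 from intervention) = 1348
  M = -10 − 2·42 − 352 − 3·1348 = -4490
  A = 4 + 5·42 − (-4490) = 4704
  Y = 212 − 3·42 − 6·1348 + 6·4704 = 20222
Change in Y: 20222 − 19802 = 420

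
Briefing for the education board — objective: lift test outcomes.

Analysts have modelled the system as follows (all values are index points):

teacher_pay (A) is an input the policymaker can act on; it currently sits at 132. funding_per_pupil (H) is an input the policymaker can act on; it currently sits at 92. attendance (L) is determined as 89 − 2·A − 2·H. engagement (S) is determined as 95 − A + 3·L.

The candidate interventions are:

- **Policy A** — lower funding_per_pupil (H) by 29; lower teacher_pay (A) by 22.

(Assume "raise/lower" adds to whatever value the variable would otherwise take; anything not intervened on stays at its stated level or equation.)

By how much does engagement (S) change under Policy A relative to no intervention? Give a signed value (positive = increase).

Baseline:
  A = 132
  H = 92
  L = 89 − 2·132 − 2·92 = -359
  S = 95 − 132 + 3·(-359) = -1114
Policy A (H − 29, A − 22):
  A = 132 − 22 = 110
  H = 92 − 29 = 63
  L = 89 − 2·110 − 2·63 = -257
  S = 95 − 110 + 3·(-257) = -786
Change in S: -786 − (-1114) = 328

328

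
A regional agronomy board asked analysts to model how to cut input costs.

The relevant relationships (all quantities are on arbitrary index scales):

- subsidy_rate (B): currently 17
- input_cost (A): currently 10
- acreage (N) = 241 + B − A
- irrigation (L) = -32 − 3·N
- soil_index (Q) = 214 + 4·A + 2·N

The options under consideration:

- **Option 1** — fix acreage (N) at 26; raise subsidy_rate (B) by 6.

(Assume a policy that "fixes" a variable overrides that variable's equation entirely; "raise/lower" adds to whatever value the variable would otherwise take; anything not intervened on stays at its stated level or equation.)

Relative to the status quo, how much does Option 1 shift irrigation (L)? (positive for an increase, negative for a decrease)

Baseline:
  B = 17
  A = 10
  N = 241 + 17 − 10 = 248
  L = -32 − 3·248 = -776
Option 1 (N := 26, B + 6):
  B = 17 + 6 = 23
  A = 10
  N = 26
  L = -32 − 3·26 = -110
Change in L: -110 − (-776) = 666

666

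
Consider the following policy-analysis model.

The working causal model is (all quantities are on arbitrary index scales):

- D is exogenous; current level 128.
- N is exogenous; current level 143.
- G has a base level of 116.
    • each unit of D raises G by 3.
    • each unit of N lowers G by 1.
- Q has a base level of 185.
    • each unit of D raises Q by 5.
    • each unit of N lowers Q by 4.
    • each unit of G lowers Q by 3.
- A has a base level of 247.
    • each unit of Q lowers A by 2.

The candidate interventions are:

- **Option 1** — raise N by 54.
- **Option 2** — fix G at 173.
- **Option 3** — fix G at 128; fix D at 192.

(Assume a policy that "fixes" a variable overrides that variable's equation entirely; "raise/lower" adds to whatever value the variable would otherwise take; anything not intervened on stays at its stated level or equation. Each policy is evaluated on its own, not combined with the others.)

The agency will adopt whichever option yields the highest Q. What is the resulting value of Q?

189

Option 1 (N + 54):
  D = 128
  N = 143 + 54 = 197
  G = 116 + 3·128 − 197 = 303
  Q = 185 + 5·128 − 4·197 − 3·303 = -872
Option 2 (G := 173):
  D = 128
  N = 143
  G = 173
  Q = 185 + 5·128 − 4·143 − 3·173 = -266
Option 3 (G := 128, D := 192):
  D = 192
  N = 143
  G = 128
  Q = 185 + 5·192 − 4·143 − 3·128 = 189
Comparing — Option 1: Q=-872, Option 2: Q=-266, Option 3: Q=189. Highest is 189 (Option 3).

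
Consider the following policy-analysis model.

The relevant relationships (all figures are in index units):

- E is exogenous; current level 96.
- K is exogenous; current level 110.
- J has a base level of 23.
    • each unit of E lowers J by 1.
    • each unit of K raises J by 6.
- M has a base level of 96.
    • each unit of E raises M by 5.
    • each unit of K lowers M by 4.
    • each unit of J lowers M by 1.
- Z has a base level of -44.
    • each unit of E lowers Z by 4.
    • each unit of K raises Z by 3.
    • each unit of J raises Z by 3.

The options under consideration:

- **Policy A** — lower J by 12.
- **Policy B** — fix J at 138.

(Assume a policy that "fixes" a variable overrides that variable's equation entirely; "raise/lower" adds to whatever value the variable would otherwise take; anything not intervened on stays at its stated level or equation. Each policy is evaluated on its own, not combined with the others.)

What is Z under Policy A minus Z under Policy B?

Policy A (J − 12):
  E = 96
  K = 110
  J = 23 − 96 + 6·110 (−12 from intervention) = 575
  Z = -44 − 4·96 + 3·110 + 3·575 = 1627
Policy B (J := 138):
  E = 96
  K = 110
  J = 138
  Z = -44 − 4·96 + 3·110 + 3·138 = 316
Z: 1627 − 316 = 1311

1311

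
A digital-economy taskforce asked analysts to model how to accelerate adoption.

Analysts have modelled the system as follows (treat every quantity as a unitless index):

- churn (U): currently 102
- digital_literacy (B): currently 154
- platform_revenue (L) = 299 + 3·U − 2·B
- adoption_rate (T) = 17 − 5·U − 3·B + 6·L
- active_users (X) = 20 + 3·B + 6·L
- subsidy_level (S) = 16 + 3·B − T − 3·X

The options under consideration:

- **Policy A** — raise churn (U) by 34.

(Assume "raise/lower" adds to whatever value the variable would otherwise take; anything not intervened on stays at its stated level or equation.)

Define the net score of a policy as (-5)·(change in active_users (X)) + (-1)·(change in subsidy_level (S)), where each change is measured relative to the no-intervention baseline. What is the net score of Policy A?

Baseline:
  U = 102
  B = 154
  L = 299 + 3·102 − 2·154 = 297
  T = 17 − 5·102 − 3·154 + 6·297 = 827
  X = 20 + 3·154 + 6·297 = 2264
  S = 16 + 3·154 − 827 − 3·2264 = -7141
Policy A (U + 34):
  U = 102 + 34 = 136
  B = 154
  L = 299 + 3·136 − 2·154 = 399
  T = 17 − 5·136 − 3·154 + 6·399 = 1269
  X = 20 + 3·154 + 6·399 = 2876
  S = 16 + 3·154 − 1269 − 3·2876 = -9419
ΔX = 2876 − 2264 = 612; ΔS = -9419 − (-7141) = -2278
Score = (-5)·612 + (-1)·(-2278) = -782

-782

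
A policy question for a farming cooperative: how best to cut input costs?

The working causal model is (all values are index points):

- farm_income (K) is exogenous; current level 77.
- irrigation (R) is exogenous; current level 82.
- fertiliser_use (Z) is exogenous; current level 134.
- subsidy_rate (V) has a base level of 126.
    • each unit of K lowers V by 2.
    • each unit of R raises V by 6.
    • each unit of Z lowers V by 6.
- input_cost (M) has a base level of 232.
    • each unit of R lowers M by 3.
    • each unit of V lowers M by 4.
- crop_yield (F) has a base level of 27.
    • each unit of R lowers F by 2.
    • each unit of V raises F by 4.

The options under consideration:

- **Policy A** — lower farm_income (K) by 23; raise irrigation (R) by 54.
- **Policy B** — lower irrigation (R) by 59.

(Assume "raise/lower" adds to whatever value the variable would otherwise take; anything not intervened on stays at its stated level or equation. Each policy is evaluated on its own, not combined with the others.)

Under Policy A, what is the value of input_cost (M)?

Policy A (K − 23, R + 54):
  K = 77 − 23 = 54
  R = 82 + 54 = 136
  Z = 134
  V = 126 − 2·54 + 6·136 − 6·134 = 30
  M = 232 − 3·136 − 4·30 = -296

-296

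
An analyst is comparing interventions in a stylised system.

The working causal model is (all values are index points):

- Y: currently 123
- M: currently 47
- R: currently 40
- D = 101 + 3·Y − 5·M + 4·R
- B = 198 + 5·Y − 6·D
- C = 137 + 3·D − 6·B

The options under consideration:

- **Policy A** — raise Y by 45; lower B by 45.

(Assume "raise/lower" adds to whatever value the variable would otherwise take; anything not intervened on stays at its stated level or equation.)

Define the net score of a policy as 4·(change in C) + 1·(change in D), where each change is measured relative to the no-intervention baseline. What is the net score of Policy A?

Baseline:
  Y = 123
  M = 47
  R = 40
  D = 101 + 3·123 − 5·47 + 4·40 = 395
  B = 198 + 5·123 − 6·395 = -1557
  C = 137 + 3·395 − 6·(-1557) = 10664
Policy A (Y + 45, B − 45):
  Y = 123 + 45 = 168
  M = 47
  R = 40
  D = 101 + 3·168 − 5·47 + 4·40 = 530
  B = 198 + 5·168 − 6·530 (−45 from intervention) = -2187
  C = 137 + 3·530 − 6·(-2187) = 14849
ΔC = 14849 − 10664 = 4185; ΔD = 530 − 395 = 135
Score = 4·4185 + 1·135 = 16875

16875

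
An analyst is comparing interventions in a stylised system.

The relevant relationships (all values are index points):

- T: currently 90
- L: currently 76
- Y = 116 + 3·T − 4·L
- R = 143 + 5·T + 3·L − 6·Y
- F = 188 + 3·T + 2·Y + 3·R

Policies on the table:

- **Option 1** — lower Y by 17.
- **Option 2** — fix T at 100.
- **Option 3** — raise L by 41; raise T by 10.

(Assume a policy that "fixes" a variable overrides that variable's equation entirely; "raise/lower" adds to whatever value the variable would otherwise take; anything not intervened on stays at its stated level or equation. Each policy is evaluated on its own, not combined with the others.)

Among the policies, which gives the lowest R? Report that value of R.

Option 1 (Y − 17):
  T = 90
  L = 76
  Y = 116 + 3·90 − 4·76 (−17 from intervention) = 65
  R = 143 + 5·90 + 3·76 − 6·65 = 431
Option 2 (T := 100):
  T = 100
  L = 76
  Y = 116 + 3·100 − 4·76 = 112
  R = 143 + 5·100 + 3·76 − 6·112 = 199
Option 3 (L + 41, T + 10):
  T = 90 + 10 = 100
  L = 76 + 41 = 117
  Y = 116 + 3·100 − 4·117 = -52
  R = 143 + 5·100 + 3·117 − 6·(-52) = 1306
Comparing — Option 1: R=431, Option 2: R=199, Option 3: R=1306. Lowest is 199 (Option 2).

199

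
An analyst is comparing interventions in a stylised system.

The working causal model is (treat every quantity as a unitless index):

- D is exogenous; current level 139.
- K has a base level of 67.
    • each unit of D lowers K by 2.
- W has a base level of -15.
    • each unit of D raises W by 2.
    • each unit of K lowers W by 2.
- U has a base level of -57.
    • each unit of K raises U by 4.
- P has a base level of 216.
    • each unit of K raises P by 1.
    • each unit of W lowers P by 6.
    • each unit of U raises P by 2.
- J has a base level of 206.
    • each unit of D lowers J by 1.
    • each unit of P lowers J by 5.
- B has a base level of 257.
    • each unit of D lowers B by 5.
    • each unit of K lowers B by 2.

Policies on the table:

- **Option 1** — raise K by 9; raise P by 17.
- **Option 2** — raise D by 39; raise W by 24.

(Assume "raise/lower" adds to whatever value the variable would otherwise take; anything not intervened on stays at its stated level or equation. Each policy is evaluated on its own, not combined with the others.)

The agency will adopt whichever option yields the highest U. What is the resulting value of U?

-865

Option 1 (K + 9, P + 17):
  D = 139
  K = 67 − 2·139 (+9 from intervention) = -202
  U = -57 + 4·(-202) = -865
Option 2 (D + 39, W + 24):
  D = 139 + 39 = 178
  K = 67 − 2·178 = -289
  U = -57 + 4·(-289) = -1213
Comparing — Option 1: U=-865, Option 2: U=-1213. Highest is -865 (Option 1).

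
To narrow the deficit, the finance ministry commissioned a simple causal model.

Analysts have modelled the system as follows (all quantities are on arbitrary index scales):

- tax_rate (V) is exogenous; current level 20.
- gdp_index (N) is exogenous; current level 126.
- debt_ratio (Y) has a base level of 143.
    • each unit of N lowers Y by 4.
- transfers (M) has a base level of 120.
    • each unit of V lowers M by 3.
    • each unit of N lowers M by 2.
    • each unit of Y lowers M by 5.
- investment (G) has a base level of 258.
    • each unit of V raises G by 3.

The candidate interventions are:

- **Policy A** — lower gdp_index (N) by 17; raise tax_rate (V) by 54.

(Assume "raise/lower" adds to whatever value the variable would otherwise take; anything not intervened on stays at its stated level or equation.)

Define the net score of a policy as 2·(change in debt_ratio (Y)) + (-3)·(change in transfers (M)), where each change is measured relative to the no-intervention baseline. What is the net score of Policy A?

Baseline:
  V = 20
  N = 126
  Y = 143 − 4·126 = -361
  M = 120 − 3·20 − 2·126 − 5·(-361) = 1613
Policy A (N − 17, V + 54):
  V = 20 + 54 = 74
  N = 126 − 17 = 109
  Y = 143 − 4·109 = -293
  M = 120 − 3·74 − 2·109 − 5·(-293) = 1145
ΔY = -293 − (-361) = 68; ΔM = 1145 − 1613 = -468
Score = 2·68 + (-3)·(-468) = 1540

1540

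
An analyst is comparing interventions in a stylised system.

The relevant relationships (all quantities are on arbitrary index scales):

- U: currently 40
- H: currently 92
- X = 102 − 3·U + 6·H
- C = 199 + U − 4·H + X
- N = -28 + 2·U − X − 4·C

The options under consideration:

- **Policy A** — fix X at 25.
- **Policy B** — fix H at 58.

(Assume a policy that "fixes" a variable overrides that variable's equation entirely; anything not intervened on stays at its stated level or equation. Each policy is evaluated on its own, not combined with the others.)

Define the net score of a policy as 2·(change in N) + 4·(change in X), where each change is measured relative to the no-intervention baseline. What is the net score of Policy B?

136

Baseline:
  U = 40
  H = 92
  X = 102 − 3·40 + 6·92 = 534
  C = 199 + 40 − 4·92 + 534 = 405
  N = -28 + 2·40 − 534 − 4·405 = -2102
Policy B (H := 58):
  U = 40
  H = 58
  X = 102 − 3·40 + 6·58 = 330
  C = 199 + 40 − 4·58 + 330 = 337
  N = -28 + 2·40 − 330 − 4·337 = -1626
ΔN = -1626 − (-2102) = 476; ΔX = 330 − 534 = -204
Score = 2·476 + 4·(-204) = 136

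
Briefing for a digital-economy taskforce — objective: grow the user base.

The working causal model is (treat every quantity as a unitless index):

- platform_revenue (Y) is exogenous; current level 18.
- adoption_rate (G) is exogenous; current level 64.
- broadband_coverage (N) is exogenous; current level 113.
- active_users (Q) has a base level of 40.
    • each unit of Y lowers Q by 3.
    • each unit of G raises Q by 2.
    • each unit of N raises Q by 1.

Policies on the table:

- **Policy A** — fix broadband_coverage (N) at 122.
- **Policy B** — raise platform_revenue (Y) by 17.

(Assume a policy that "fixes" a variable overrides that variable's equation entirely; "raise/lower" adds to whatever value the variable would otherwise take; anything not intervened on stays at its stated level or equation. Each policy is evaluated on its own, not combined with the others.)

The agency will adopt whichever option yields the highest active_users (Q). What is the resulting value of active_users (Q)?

Policy A (N := 122):
  Y = 18
  G = 64
  N = 122
  Q = 40 − 3·18 + 2·64 + 122 = 236
Policy B (Y + 17):
  Y = 18 + 17 = 35
  G = 64
  N = 113
  Q = 40 − 3·35 + 2·64 + 113 = 176
Comparing — Policy A: Q=236, Policy B: Q=176. Highest is 236 (Policy A).

236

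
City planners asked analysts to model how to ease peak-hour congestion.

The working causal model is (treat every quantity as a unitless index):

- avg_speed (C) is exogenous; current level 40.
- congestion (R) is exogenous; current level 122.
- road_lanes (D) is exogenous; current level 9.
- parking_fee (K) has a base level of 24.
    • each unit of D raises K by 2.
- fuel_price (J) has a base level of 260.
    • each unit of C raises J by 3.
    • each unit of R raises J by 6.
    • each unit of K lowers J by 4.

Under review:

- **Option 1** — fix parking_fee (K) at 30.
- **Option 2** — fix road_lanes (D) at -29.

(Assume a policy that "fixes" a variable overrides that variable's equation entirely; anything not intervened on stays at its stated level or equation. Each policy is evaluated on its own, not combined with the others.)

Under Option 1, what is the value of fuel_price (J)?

Option 1 (K := 30):
  C = 40
  R = 122
  D = 9
  K = 30
  J = 260 + 3·40 + 6·122 − 4·30 = 992

992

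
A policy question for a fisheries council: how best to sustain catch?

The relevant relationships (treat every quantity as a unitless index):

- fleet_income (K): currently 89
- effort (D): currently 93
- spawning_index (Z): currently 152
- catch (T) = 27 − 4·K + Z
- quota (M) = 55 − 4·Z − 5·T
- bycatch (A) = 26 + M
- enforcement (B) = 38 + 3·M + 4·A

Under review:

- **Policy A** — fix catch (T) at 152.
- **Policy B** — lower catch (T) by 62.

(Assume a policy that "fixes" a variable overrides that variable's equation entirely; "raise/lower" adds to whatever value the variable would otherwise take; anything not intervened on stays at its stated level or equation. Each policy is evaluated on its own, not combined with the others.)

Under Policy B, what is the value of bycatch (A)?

668

Policy B (T − 62):
  K = 89
  Z = 152
  T = 27 − 4·89 + 152 (−62 from intervention) = -239
  M = 55 − 4·152 − 5·(-239) = 642
  A = 26 + 642 = 668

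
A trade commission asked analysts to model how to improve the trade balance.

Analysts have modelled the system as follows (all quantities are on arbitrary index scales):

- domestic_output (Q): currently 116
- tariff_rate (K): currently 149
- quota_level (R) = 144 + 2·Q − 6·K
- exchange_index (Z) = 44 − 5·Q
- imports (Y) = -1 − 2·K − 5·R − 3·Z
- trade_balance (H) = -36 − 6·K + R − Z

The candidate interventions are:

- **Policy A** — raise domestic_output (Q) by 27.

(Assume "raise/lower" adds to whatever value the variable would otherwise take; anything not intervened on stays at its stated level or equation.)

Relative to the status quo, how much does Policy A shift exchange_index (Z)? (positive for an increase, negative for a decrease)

-135

Baseline:
  Q = 116
  Z = 44 − 5·116 = -536
Policy A (Q + 27):
  Q = 116 + 27 = 143
  Z = 44 − 5·143 = -671
Change in Z: -671 − (-536) = -135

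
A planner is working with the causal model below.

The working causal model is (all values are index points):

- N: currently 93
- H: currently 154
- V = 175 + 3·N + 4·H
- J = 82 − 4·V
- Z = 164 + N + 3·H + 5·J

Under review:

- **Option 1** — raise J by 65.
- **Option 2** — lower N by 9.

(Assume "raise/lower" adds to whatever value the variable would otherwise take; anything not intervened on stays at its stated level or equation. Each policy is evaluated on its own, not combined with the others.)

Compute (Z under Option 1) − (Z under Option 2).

-206

Option 1 (J + 65):
  N = 93
  H = 154
  V = 175 + 3·93 + 4·154 = 1070
  J = 82 − 4·1070 (+65 from intervention) = -4133
  Z = 164 + 93 + 3·154 + 5·(-4133) = -19946
Option 2 (N − 9):
  N = 93 − 9 = 84
  H = 154
  V = 175 + 3·84 + 4·154 = 1043
  J = 82 − 4·1043 = -4090
  Z = 164 + 84 + 3·154 + 5·(-4090) = -19740
Z: -19946 − (-19740) = -206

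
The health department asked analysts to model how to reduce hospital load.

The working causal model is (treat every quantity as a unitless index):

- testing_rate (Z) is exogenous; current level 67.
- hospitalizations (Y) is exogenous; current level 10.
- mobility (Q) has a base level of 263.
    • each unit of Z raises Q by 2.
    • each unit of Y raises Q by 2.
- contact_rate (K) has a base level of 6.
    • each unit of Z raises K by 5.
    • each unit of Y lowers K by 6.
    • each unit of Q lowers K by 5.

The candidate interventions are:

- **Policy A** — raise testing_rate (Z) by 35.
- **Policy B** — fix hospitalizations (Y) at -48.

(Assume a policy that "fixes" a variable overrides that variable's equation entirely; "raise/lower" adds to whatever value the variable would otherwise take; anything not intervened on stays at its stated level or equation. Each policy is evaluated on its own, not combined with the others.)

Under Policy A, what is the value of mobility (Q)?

487

Policy A (Z + 35):
  Z = 67 + 35 = 102
  Y = 10
  Q = 263 + 2·102 + 2·10 = 487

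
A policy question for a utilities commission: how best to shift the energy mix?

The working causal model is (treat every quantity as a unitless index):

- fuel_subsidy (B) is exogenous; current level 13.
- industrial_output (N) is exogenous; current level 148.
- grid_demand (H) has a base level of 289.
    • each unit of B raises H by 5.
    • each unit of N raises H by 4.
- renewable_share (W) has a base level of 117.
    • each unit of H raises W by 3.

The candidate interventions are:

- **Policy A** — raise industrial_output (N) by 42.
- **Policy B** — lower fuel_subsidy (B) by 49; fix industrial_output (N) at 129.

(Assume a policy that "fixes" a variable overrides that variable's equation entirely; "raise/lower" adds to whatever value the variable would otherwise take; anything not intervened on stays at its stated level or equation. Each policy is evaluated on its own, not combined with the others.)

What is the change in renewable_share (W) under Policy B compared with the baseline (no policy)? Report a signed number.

-963

Baseline:
  B = 13
  N = 148
  H = 289 + 5·13 + 4·148 = 946
  W = 117 + 3·946 = 2955
Policy B (B − 49, N := 129):
  B = 13 − 49 = -36
  N = 129
  H = 289 + 5·(-36) + 4·129 = 625
  W = 117 + 3·625 = 1992
Change in W: 1992 − 2955 = -963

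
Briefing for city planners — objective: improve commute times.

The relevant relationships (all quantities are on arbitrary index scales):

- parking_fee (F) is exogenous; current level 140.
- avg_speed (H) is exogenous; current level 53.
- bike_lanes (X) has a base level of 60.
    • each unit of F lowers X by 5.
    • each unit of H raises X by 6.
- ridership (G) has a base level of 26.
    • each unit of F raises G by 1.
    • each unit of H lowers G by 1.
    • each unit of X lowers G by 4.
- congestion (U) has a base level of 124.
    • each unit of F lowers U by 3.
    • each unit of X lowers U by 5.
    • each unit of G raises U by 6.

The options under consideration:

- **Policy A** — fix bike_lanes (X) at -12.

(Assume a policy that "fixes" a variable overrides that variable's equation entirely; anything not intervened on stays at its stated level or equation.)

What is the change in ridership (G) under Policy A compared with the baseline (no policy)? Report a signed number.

-1240

Baseline:
  F = 140
  H = 53
  X = 60 − 5·140 + 6·53 = -322
  G = 26 + 140 − 53 − 4·(-322) = 1401
Policy A (X := -12):
  F = 140
  H = 53
  X = -12
  G = 26 + 140 − 53 − 4·(-12) = 161
Change in G: 161 − 1401 = -1240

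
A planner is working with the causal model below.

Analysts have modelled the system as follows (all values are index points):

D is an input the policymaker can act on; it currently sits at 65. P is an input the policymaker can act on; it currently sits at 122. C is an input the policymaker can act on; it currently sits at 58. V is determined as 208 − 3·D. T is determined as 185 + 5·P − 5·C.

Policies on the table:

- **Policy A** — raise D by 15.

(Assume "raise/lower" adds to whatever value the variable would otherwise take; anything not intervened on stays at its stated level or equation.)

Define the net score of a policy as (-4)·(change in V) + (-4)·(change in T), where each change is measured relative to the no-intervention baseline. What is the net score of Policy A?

Baseline:
  D = 65
  P = 122
  C = 58
  V = 208 − 3·65 = 13
  T = 185 + 5·122 − 5·58 = 505
Policy A (D + 15):
  D = 65 + 15 = 80
  P = 122
  C = 58
  V = 208 − 3·80 = -32
  T = 185 + 5·122 − 5·58 = 505
ΔV = -32 − 13 = -45; ΔT = 505 − 505 = 0
Score = (-4)·(-45) + (-4)·0 = 180

180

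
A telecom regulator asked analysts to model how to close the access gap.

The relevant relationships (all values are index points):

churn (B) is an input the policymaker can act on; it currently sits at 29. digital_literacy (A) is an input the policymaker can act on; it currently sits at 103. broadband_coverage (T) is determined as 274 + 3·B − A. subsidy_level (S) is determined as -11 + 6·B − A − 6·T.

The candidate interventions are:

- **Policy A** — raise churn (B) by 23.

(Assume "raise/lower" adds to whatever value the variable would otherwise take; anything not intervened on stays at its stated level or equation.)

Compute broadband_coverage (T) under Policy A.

327

Policy A (B + 23):
  B = 29 + 23 = 52
  A = 103
  T = 274 + 3·52 − 103 = 327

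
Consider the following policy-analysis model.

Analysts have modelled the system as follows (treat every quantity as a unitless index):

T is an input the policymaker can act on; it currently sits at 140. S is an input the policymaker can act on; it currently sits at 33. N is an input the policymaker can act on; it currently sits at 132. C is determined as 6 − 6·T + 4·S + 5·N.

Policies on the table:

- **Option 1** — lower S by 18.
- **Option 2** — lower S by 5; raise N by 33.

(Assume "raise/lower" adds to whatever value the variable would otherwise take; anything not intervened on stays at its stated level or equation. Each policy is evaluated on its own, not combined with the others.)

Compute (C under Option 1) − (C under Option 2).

-217

Option 1 (S − 18):
  T = 140
  S = 33 − 18 = 15
  N = 132
  C = 6 − 6·140 + 4·15 + 5·132 = -114
Option 2 (S − 5, N + 33):
  T = 140
  S = 33 − 5 = 28
  N = 132 + 33 = 165
  C = 6 − 6·140 + 4·28 + 5·165 = 103
C: -114 − 103 = -217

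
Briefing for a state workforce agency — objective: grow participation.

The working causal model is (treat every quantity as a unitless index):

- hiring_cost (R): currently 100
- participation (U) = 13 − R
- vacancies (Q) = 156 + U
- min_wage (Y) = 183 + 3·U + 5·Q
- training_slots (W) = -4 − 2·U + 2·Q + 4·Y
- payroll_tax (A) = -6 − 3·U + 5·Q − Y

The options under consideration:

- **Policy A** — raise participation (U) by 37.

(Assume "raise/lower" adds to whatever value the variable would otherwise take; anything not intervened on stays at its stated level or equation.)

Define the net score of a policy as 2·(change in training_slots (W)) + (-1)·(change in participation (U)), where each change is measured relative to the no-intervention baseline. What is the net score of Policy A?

Baseline:
  R = 100
  U = 13 − 100 = -87
  Q = 156 + (-87) = 69
  Y = 183 + 3·(-87) + 5·69 = 267
  W = -4 − 2·(-87) + 2·69 + 4·267 = 1376
Policy A (U + 37):
  R = 100
  U = 13 − 100 (+37 from intervention) = -50
  Q = 156 + (-50) = 106
  Y = 183 + 3·(-50) + 5·106 = 563
  W = -4 − 2·(-50) + 2·106 + 4·563 = 2560
ΔW = 2560 − 1376 = 1184; ΔU = -50 − (-87) = 37
Score = 2·1184 + (-1)·37 = 2331

2331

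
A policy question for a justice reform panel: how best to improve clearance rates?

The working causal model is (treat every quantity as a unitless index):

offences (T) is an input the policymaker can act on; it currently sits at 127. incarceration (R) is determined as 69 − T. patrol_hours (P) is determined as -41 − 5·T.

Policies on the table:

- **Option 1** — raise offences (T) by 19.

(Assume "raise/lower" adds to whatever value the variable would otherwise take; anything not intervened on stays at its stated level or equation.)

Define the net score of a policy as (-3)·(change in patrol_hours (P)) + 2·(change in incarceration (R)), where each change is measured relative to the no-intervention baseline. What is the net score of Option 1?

Baseline:
  T = 127
  R = 69 − 127 = -58
  P = -41 − 5·127 = -676
Option 1 (T + 19):
  T = 127 + 19 = 146
  R = 69 − 146 = -77
  P = -41 − 5·146 = -771
ΔP = -771 − (-676) = -95; ΔR = -77 − (-58) = -19
Score = (-3)·(-95) + 2·(-19) = 247

247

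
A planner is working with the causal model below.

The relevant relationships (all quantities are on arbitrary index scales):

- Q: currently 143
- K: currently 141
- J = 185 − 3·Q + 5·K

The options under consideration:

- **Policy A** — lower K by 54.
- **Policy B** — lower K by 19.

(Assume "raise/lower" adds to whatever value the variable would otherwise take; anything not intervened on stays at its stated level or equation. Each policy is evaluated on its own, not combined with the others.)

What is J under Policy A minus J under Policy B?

-175

Policy A (K − 54):
  Q = 143
  K = 141 − 54 = 87
  J = 185 − 3·143 + 5·87 = 191
Policy B (K − 19):
  Q = 143
  K = 141 − 19 = 122
  J = 185 − 3·143 + 5·122 = 366
J: 191 − 366 = -175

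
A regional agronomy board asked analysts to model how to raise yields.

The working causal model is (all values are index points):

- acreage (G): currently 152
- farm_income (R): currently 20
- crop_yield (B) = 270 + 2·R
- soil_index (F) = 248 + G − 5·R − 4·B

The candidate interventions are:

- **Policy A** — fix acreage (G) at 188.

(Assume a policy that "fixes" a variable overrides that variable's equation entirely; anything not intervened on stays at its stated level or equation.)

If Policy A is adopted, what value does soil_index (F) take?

Policy A (G := 188):
  G = 188
  R = 20
  B = 270 + 2·20 = 310
  F = 248 + 188 − 5·20 − 4·310 = -904

-904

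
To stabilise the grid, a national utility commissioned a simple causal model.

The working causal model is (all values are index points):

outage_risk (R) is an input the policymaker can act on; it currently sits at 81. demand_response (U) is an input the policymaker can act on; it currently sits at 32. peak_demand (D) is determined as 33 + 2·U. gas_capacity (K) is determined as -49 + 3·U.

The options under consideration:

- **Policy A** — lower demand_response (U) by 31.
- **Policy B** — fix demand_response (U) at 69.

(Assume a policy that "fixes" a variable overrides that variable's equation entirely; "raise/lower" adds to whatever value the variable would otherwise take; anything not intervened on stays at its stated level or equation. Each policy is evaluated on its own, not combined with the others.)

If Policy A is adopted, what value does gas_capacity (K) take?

-46

Policy A (U − 31):
  U = 32 − 31 = 1
  K = -49 + 3·1 = -46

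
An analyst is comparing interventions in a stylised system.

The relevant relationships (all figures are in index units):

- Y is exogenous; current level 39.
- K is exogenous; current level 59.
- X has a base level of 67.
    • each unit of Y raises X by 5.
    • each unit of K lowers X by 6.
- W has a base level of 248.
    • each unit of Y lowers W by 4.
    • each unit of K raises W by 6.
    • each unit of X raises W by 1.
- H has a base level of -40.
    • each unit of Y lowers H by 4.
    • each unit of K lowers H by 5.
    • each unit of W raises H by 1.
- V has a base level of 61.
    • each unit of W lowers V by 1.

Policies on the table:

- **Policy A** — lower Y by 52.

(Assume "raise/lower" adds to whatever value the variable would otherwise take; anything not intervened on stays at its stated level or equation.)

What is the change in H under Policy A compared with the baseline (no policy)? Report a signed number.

156

Baseline:
  Y = 39
  K = 59
  X = 67 + 5·39 − 6·59 = -92
  W = 248 − 4·39 + 6·59 + (-92) = 354
  H = -40 − 4·39 − 5·59 + 354 = -137
Policy A (Y − 52):
  Y = 39 − 52 = -13
  K = 59
  X = 67 + 5·(-13) − 6·59 = -352
  W = 248 − 4·(-13) + 6·59 + (-352) = 302
  H = -40 − 4·(-13) − 5·59 + 302 = 19
Change in H: 19 − (-137) = 156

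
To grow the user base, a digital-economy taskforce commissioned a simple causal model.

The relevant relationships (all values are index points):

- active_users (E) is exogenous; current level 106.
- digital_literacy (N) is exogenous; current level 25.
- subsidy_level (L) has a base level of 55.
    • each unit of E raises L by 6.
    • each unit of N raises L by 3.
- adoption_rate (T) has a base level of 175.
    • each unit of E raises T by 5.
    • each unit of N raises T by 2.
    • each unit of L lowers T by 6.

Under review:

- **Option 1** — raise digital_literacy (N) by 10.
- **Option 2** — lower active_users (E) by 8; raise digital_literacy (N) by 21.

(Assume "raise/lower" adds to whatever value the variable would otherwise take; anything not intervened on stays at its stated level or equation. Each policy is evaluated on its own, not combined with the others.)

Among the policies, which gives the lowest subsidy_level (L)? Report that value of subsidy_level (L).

Option 1 (N + 10):
  E = 106
  N = 25 + 10 = 35
  L = 55 + 6·106 + 3·35 = 796
Option 2 (E − 8, N + 21):
  E = 106 − 8 = 98
  N = 25 + 21 = 46
  L = 55 + 6·98 + 3·46 = 781
Comparing — Option 1: L=796, Option 2: L=781. Lowest is 781 (Option 2).

781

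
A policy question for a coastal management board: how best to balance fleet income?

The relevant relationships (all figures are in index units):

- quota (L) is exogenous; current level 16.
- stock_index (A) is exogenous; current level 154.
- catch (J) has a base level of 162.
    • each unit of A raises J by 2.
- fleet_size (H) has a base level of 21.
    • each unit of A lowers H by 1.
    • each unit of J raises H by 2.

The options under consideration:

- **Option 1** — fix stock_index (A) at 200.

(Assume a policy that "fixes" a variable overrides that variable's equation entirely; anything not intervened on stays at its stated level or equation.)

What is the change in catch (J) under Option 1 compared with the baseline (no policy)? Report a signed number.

Baseline:
  A = 154
  J = 162 + 2·154 = 470
Option 1 (A := 200):
  A = 200
  J = 162 + 2·200 = 562
Change in J: 562 − 470 = 92

92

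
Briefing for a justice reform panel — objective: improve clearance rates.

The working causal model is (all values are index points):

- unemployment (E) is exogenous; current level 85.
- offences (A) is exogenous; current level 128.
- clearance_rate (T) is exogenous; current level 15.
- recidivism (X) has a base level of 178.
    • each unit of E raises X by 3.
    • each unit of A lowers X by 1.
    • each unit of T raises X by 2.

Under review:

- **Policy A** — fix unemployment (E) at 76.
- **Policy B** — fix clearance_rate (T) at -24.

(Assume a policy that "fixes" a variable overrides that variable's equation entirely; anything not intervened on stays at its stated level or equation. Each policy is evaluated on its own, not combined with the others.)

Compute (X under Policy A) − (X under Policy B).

51

Policy A (E := 76):
  E = 76
  A = 128
  T = 15
  X = 178 + 3·76 − 128 + 2·15 = 308
Policy B (T := -24):
  E = 85
  A = 128
  T = -24
  X = 178 + 3·85 − 128 + 2·(-24) = 257
X: 308 − 257 = 51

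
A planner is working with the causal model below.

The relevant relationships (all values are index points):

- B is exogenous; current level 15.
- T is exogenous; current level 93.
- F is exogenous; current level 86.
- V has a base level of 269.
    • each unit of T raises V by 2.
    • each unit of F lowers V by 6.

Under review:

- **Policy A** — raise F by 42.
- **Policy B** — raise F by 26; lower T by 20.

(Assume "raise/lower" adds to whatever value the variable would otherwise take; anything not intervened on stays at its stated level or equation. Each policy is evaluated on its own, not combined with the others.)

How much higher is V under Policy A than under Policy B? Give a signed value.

-56

Policy A (F + 42):
  T = 93
  F = 86 + 42 = 128
  V = 269 + 2·93 − 6·128 = -313
Policy B (F + 26, T − 20):
  T = 93 − 20 = 73
  F = 86 + 26 = 112
  V = 269 + 2·73 − 6·112 = -257
V: -313 − (-257) = -56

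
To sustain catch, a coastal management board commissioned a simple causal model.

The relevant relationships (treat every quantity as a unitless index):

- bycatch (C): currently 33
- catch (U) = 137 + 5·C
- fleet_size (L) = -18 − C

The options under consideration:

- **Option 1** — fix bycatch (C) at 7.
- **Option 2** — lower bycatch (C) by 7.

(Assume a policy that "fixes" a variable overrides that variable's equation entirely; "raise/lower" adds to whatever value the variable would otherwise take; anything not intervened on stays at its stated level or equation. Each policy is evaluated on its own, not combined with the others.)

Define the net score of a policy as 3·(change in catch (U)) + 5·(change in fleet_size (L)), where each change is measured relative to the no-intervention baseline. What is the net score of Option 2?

Baseline:
  C = 33
  U = 137 + 5·33 = 302
  L = -18 − 33 = -51
Option 2 (C − 7):
  C = 33 − 7 = 26
  U = 137 + 5·26 = 267
  L = -18 − 26 = -44
ΔU = 267 − 302 = -35; ΔL = -44 − (-51) = 7
Score = 3·(-35) + 5·7 = -70

-70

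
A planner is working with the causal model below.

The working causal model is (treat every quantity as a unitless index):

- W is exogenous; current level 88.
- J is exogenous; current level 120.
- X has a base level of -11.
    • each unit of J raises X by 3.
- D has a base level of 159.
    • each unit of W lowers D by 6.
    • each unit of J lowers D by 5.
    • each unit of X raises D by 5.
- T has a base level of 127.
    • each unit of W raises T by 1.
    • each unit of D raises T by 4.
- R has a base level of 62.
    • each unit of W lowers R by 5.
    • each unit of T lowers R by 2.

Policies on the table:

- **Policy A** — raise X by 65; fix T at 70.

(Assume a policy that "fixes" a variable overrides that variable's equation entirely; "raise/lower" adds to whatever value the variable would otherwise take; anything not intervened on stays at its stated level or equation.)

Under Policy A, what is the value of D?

Policy A (X + 65, T := 70):
  W = 88
  J = 120
  X = -11 + 3·120 (+65 from intervention) = 414
  D = 159 − 6·88 − 5·120 + 5·414 = 1101

1101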